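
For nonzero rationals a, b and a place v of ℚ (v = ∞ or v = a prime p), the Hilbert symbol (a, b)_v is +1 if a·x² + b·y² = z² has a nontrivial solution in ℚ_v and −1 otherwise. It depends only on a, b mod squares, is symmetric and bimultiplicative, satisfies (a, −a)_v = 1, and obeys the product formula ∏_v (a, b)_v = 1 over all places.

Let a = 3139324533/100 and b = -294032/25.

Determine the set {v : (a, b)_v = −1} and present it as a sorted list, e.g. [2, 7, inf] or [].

[19, 47]

Mod squares: a ≡ 38757093, b ≡ -18377. Check v ∈ {∞, 2, 3, 5, 17, 19, 23, 37, 47}.
v=5: a=5^-2·(≡2), b=5^-2·(≡3) mod 5; (2|5)=-1, (3|5)=-1; (−1)^{-2·-2·2}·(-1)^-2·(-1)^-2 = +1.
v=3: a=3^5·(≡2), b=3^0·(≡1) mod 3; (2|3)=-1, (1|3)=+1; (−1)^{5·0·1}·(-1)^0·(+1)^5 = +1.
v=19: a=19^1·(≡7), b=19^0·(≡2) mod 19; (7|19)=+1, (2|19)=-1; (−1)^{1·0·9}·(+1)^0·(-1)^1 = -1.
v=37: a=37^1·(≡35), b=37^0·(≡21) mod 37; (35|37)=-1, (21|37)=+1; (−1)^{1·0·18}·(-1)^0·(+1)^1 = +1.
v=∞: 38757093 > 0 and -18377 < 0  ⇒  (a,b)_∞ = +1.
v=17: a=17^1·(≡3), b=17^1·(≡14) mod 17; (3|17)=-1, (14|17)=-1; (−1)^{1·1·8}·(-1)^1·(-1)^1 = +1.
v=23: a=23^1·(≡17), b=23^1·(≡2) mod 23; (17|23)=-1, (2|23)=+1; (−1)^{1·1·11}·(-1)^1·(+1)^1 = +1.
v=2: v_2(a)=-2, v_2(b)=4; units ≡ 5, 7 (mod 8); ε·ε+αω+βω = 0·1+-2·0+4·1 ≡ 0  ⇒  (a,b)_2 = +1.
v=47: a=47^1·(≡7), b=47^1·(≡28) mod 47; (7|47)=+1, (28|47)=+1; (−1)^{1·1·23}·(+1)^1·(+1)^1 = -1.
(38757093, -18377 / ℚ) ramifies at {19, 47}: a division algebra.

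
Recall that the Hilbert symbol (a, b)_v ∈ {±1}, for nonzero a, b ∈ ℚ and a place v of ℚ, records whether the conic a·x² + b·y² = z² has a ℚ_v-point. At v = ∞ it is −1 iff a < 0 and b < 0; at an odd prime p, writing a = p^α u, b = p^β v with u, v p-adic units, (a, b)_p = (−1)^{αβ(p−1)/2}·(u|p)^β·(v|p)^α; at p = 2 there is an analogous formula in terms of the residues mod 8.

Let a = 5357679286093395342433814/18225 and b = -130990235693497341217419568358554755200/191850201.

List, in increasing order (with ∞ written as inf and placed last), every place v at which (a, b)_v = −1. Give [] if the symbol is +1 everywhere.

(a, b) ≡ (15686, -1530098) mod (ℚ^×)²; places V = {2, 3, 5, 7, 11, 17, 19, 23, 29, 31, 37, ∞}.
(a,b)_19: α=0, u≡11; β=-2, v≡3 (mod 19); (11|19)=+1, (3|19)=-1; sign (−1)^0·+1^-2·-1^0 = +1.
(a,b)_5: α=-2, u≡1; β=2, v≡2 (mod 5); (1|5)=+1, (2|5)=-1; sign (−1)^0·+1^2·-1^-2 = +1.
(a,b)_3: α=-6, u≡2; β=-12, v≡1 (mod 3); (2|3)=-1, (1|3)=+1; sign (−1)^0·-1^-12·+1^-6 = +1.
(a,b)_37: α=2, u≡35; β=3, v≡10 (mod 37); (35|37)=-1, (10|37)=+1; sign (−1)^0·-1^3·+1^2 = -1.
(a,b)_17: α=2, u≡6; β=0, v≡13 (mod 17); (6|17)=-1, (13|17)=+1; sign (−1)^0·-1^0·+1^2 = +1.
(a,b)_∞: sgn(15686)=+, sgn(-1530098)=−, so +1.
(a,b)_29: α=4, u≡15; β=9, v≡2 (mod 29); (15|29)=-1, (2|29)=-1; sign (−1)^0·-1^9·-1^4 = -1.
(a,b)_7: α=4, u≡5; β=4, v≡2 (mod 7); (5|7)=-1, (2|7)=+1; sign (−1)^0·-1^4·+1^4 = +1.
(a,b)_23: α=3, u≡10; β=5, v≡9 (mod 23); (10|23)=-1, (9|23)=+1; sign (−1)^1·-1^5·+1^3 = +1.
(a,b)_2: α=1, β=7; u≡3, v≡7 (mod 8); ε(u)ε(v)=1·1, αω(v)=1·0, βω(u)=7·1; sum ≡ 0  ⇒  +1.
(a,b)_11: α=1, u≡2; β=2, v≡8 (mod 11); (2|11)=-1, (8|11)=-1; sign (−1)^0·-1^2·-1^1 = -1.
(a,b)_31: α=3, u≡2; β=3, v≡14 (mod 31); (2|31)=+1, (14|31)=+1; sign (−1)^1·+1^3·+1^3 = -1.
(15686, -1530098 / ℚ) ramifies at {11, 29, 31, 37}: a division algebra.

[11, 29, 31, 37]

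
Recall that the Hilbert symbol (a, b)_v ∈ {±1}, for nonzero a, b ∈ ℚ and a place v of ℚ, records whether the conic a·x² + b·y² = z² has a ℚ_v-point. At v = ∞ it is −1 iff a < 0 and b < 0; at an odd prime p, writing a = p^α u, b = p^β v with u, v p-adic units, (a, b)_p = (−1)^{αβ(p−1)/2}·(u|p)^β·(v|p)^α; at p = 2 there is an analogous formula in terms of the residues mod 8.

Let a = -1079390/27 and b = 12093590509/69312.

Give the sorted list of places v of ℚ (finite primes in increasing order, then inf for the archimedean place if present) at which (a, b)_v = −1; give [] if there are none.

(a, b) ≡ (-8970, 106743) mod (ℚ^×)²; places V = {2, 3, 5, 7, 11, 13, 17, 19, 23, 53, ∞}.
(a,b)_23: α=1, u≡9; β=1, v≡3 (mod 23); (9|23)=+1, (3|23)=+1; sign (−1)^1·+1^1·+1^1 = -1.
(a,b)_11: α=0, u≡8; β=2, v≡6 (mod 11); (8|11)=-1, (6|11)=-1; sign (−1)^0·-1^2·-1^0 = +1.
(a,b)_3: α=-3, u≡1; β=-1, v≡1 (mod 3); (1|3)=+1, (1|3)=+1; sign (−1)^1·+1^-1·+1^-3 = -1.
(a,b)_∞: sgn(-8970)=−, sgn(106743)=+, so +1.
(a,b)_19: α=2, u≡11; β=-2, v≡6 (mod 19); (11|19)=+1, (6|19)=+1; sign (−1)^0·+1^-2·+1^2 = +1.
(a,b)_13: α=1, u≡1; β=1, v≡6 (mod 13); (1|13)=+1, (6|13)=-1; sign (−1)^0·+1^1·-1^1 = -1.
(a,b)_5: α=1, u≡1; β=0, v≡2 (mod 5); (1|5)=+1, (2|5)=-1; sign (−1)^0·+1^0·-1^1 = -1.
(a,b)_2: α=1, β=-6; u≡3, v≡7 (mod 8); ε(u)ε(v)=1·1, αω(v)=1·0, βω(u)=-6·1; sum ≡ 1  ⇒  -1.
(a,b)_53: α=0, u≡16; β=2, v≡4 (mod 53); (16|53)=+1, (4|53)=+1; sign (−1)^0·+1^2·+1^0 = +1.
(a,b)_17: α=0, u≡11; β=1, v≡11 (mod 17); (11|17)=-1, (11|17)=-1; sign (−1)^0·-1^1·-1^0 = -1.
(a,b)_7: α=0, u≡4; β=1, v≡5 (mod 7); (4|7)=+1, (5|7)=-1; sign (−1)^0·+1^1·-1^0 = +1.
Ram(-8970, 106743) = {2, 3, 5, 13, 17, 23}; no ℚ_2-point on the conic.

[2, 3, 5, 13, 17, 23]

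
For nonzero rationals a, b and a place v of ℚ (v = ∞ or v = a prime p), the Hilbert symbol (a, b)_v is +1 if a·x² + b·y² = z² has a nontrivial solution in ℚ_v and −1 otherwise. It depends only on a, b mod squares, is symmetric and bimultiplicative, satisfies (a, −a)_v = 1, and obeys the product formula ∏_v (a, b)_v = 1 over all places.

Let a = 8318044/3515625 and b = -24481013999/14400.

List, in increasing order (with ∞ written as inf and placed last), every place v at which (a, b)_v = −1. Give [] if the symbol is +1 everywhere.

Mod squares: a ≡ 31, b ≡ -501239. Check v ∈ {∞, 2, 3, 5, 7, 13, 17, 19, 23, 31, 37}.
v=13: a=13^0·(≡8), b=13^2·(≡5) mod 13; (8|13)=-1, (5|13)=-1; (−1)^{0·2·6}·(-1)^2·(-1)^0 = +1.
v=7: a=7^2·(≡6), b=7^0·(≡6) mod 7; (6|7)=-1, (6|7)=-1; (−1)^{2·0·3}·(-1)^0·(-1)^2 = +1.
v=19: a=19^0·(≡2), b=19^1·(≡2) mod 19; (2|19)=-1, (2|19)=-1; (−1)^{0·1·9}·(-1)^1·(-1)^0 = -1.
v=37: a=37^2·(≡35), b=37^1·(≡31) mod 37; (35|37)=-1, (31|37)=-1; (−1)^{2·1·18}·(-1)^1·(-1)^2 = -1.
v=3: a=3^-2·(≡1), b=3^-2·(≡1) mod 3; (1|3)=+1, (1|3)=+1; (−1)^{-2·-2·1}·(+1)^-2·(+1)^-2 = +1.
v=2: v_2(a)=2, v_2(b)=-6; units ≡ 7, 1 (mod 8); ε·ε+αω+βω = 1·0+2·0+-6·0 ≡ 0  ⇒  (a,b)_2 = +1.
v=31: a=31^1·(≡14), b=31^1·(≡13) mod 31; (14|31)=+1, (13|31)=-1; (−1)^{1·1·15}·(+1)^1·(-1)^1 = +1.
v=∞: 31 > 0 and -501239 < 0  ⇒  (a,b)_∞ = +1.
v=23: a=23^0·(≡8), b=23^1·(≡20) mod 23; (8|23)=+1, (20|23)=-1; (−1)^{0·1·11}·(+1)^1·(-1)^0 = +1.
v=5: a=5^-8·(≡1), b=5^-2·(≡1) mod 5; (1|5)=+1, (1|5)=+1; (−1)^{-8·-2·2}·(+1)^-2·(+1)^-8 = +1.
v=17: a=17^0·(≡10), b=17^2·(≡11) mod 17; (10|17)=-1, (11|17)=-1; (−1)^{0·2·8}·(-1)^2·(-1)^0 = +1.
Ram(31, -501239) = {19, 37}; no ℚ_19-point on the conic.

[19, 37]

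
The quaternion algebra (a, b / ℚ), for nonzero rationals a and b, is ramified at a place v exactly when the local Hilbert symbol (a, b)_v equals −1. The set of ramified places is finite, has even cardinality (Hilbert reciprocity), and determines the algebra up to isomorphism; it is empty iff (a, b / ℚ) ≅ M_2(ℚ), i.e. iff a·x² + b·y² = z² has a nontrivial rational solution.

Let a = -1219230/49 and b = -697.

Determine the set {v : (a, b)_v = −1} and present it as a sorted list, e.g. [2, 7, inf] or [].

[5, 17, 41, inf]

Mod squares: a ≡ -135470, b ≡ -697. Check v ∈ {∞, 2, 3, 5, 7, 17, 19, 23, 31, 41}.
v=2: v_2(a)=1, v_2(b)=0; units ≡ 1, 7 (mod 8); ε·ε+αω+βω = 0·1+1·0+0·0 ≡ 0  ⇒  (a,b)_2 = +1.
v=∞: -135470 < 0 and -697 < 0  ⇒  (a,b)_∞ = -1.
v=23: a=23^1·(≡17), b=23^0·(≡16) mod 23; (17|23)=-1, (16|23)=+1; (−1)^{1·0·11}·(-1)^0·(+1)^1 = +1.
v=5: a=5^1·(≡1), b=5^0·(≡3) mod 5; (1|5)=+1, (3|5)=-1; (−1)^{1·0·2}·(+1)^0·(-1)^1 = -1.
v=19: a=19^1·(≡8), b=19^0·(≡6) mod 19; (8|19)=-1, (6|19)=+1; (−1)^{1·0·9}·(-1)^0·(+1)^1 = +1.
v=17: a=17^0·(≡12), b=17^1·(≡10) mod 17; (12|17)=-1, (10|17)=-1; (−1)^{0·1·8}·(-1)^1·(-1)^0 = -1.
v=41: a=41^0·(≡24), b=41^1·(≡24) mod 41; (24|41)=-1, (24|41)=-1; (−1)^{0·1·20}·(-1)^1·(-1)^0 = -1.
v=7: a=7^-2·(≡2), b=7^0·(≡3) mod 7; (2|7)=+1, (3|7)=-1; (−1)^{-2·0·3}·(+1)^0·(-1)^-2 = +1.
v=3: a=3^2·(≡1), b=3^0·(≡2) mod 3; (1|3)=+1, (2|3)=-1; (−1)^{2·0·1}·(+1)^0·(-1)^2 = +1.
v=31: a=31^1·(≡16), b=31^0·(≡16) mod 31; (16|31)=+1, (16|31)=+1; (−1)^{1·0·15}·(+1)^0·(+1)^1 = +1.
|Ram(-135470, -697)| = 4, even; anisotropic at {5, 17, 41, ∞}.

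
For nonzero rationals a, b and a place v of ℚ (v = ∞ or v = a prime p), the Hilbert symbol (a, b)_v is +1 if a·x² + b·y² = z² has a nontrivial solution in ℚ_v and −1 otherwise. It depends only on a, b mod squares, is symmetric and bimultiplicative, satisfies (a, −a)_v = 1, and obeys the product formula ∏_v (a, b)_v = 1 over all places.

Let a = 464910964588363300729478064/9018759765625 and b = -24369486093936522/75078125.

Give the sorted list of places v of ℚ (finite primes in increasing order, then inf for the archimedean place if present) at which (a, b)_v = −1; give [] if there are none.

Mod squares: a ≡ 51, b ≡ -13090. Check v ∈ {∞, 2, 3, 5, 7, 11, 17, 23, 31}.
v=17: a=17^9·(≡11), b=17^7·(≡11) mod 17; (11|17)=-1, (11|17)=-1; (−1)^{9·7·8}·(-1)^7·(-1)^9 = +1.
v=31: a=31^-4·(≡19), b=31^-2·(≡21) mod 31; (19|31)=+1, (21|31)=-1; (−1)^{-4·-2·15}·(+1)^-2·(-1)^-4 = +1.
v=5: a=5^-10·(≡4), b=5^-7·(≡3) mod 5; (4|5)=+1, (3|5)=-1; (−1)^{-10·-7·2}·(+1)^-7·(-1)^-10 = +1.
v=∞: 51 > 0 and -13090 < 0  ⇒  (a,b)_∞ = +1.
v=2: v_2(a)=4, v_2(b)=1; units ≡ 3, 7 (mod 8); ε·ε+αω+βω = 1·1+4·0+1·1 ≡ 0  ⇒  (a,b)_2 = +1.
v=7: a=7^4·(≡1), b=7^1·(≡3) mod 7; (1|7)=+1, (3|7)=-1; (−1)^{4·1·3}·(+1)^1·(-1)^4 = +1.
v=11: a=11^2·(≡8), b=11^1·(≡5) mod 11; (8|11)=-1, (5|11)=+1; (−1)^{2·1·5}·(-1)^1·(+1)^2 = -1.
v=3: a=3^13·(≡2), b=3^6·(≡2) mod 3; (2|3)=-1, (2|3)=-1; (−1)^{13·6·1}·(-1)^6·(-1)^13 = -1.
v=23: a=23^2·(≡11), b=23^2·(≡21) mod 23; (11|23)=-1, (21|23)=-1; (−1)^{2·2·11}·(-1)^2·(-1)^2 = +1.
(51, -13090 / ℚ) ramifies at {3, 11}: a division algebra.

[3, 11]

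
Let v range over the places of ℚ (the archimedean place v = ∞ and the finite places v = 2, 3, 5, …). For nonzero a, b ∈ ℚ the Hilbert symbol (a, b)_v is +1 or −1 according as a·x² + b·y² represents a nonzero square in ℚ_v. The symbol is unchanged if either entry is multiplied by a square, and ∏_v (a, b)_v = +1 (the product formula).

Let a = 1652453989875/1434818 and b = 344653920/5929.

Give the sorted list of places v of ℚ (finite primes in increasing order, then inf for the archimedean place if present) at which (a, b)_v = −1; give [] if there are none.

[2, 5]

Mod squares: a ≡ 390, b ≡ 6630. Check v ∈ {∞, 2, 3, 5, 7, 11, 13, 17, 19}.
v=3: a=3^3·(≡1), b=3^3·(≡2) mod 3; (1|3)=+1, (2|3)=-1; (−1)^{3·3·1}·(+1)^3·(-1)^3 = +1.
v=13: a=13^1·(≡1), b=13^1·(≡4) mod 13; (1|13)=+1, (4|13)=+1; (−1)^{1·1·6}·(+1)^1·(+1)^1 = +1.
v=11: a=11^-4·(≡4), b=11^-2·(≡10) mod 11; (4|11)=+1, (10|11)=-1; (−1)^{-4·-2·5}·(+1)^-2·(-1)^-4 = +1.
v=19: a=19^4·(≡12), b=19^2·(≡8) mod 19; (12|19)=-1, (8|19)=-1; (−1)^{4·2·9}·(-1)^2·(-1)^4 = +1.
v=7: a=7^-2·(≡3), b=7^-2·(≡1) mod 7; (3|7)=-1, (1|7)=+1; (−1)^{-2·-2·3}·(-1)^-2·(+1)^-2 = +1.
v=∞: 390 > 0 and 6630 > 0  ⇒  (a,b)_∞ = +1.
v=17: a=17^2·(≡2), b=17^1·(≡8) mod 17; (2|17)=+1, (8|17)=+1; (−1)^{2·1·8}·(+1)^1·(+1)^2 = +1.
v=2: v_2(a)=-1, v_2(b)=5; units ≡ 3, 3 (mod 8); ε·ε+αω+βω = 1·1+-1·1+5·1 ≡ 1  ⇒  (a,b)_2 = -1.
v=5: a=5^3·(≡3), b=5^1·(≡1) mod 5; (3|5)=-1, (1|5)=+1; (−1)^{3·1·2}·(-1)^1·(+1)^3 = -1.
|Ram(390, 6630)| = 2, even; anisotropic at {2, 5}.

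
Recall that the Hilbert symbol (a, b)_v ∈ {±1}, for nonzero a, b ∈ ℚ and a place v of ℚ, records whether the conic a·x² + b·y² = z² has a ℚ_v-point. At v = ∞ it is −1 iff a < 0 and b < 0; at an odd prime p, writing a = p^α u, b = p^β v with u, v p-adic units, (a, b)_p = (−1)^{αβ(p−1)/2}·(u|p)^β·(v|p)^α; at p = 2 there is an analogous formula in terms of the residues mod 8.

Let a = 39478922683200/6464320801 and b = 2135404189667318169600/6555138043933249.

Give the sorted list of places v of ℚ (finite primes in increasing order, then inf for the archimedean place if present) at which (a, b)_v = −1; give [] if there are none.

[2, 7]

(a, b) ≡ (77, 14) mod (ℚ^×)²; places V = {2, 3, 5, 7, 11, 13, 17, 19, 37, 41, 53, ∞}.
(a,b)_19: α=0, u≡5; β=-2, v≡13 (mod 19); (5|19)=+1, (13|19)=-1; sign (−1)^0·+1^-2·-1^0 = +1.
(a,b)_11: α=1, u≡8; β=2, v≡5 (mod 11); (8|11)=-1, (5|11)=+1; sign (−1)^0·-1^2·+1^1 = +1.
(a,b)_5: α=2, u≡3; β=2, v≡1 (mod 5); (3|5)=-1, (1|5)=+1; sign (−1)^0·-1^2·+1^2 = +1.
(a,b)_3: α=8, u≡2; β=8, v≡2 (mod 3); (2|3)=-1, (2|3)=-1; sign (−1)^0·-1^8·-1^8 = +1.
(a,b)_53: α=-2, u≡6; β=-4, v≡3 (mod 53); (6|53)=+1, (3|53)=-1; sign (−1)^0·+1^-4·-1^-2 = +1.
(a,b)_2: α=6, β=17; u≡5, v≡7 (mod 8); ε(u)ε(v)=0·1, αω(v)=6·0, βω(u)=17·1; sum ≡ 1  ⇒  -1.
(a,b)_7: α=1, u≡1; β=5, v≡2 (mod 7); (1|7)=+1, (2|7)=+1; sign (−1)^1·+1^5·+1^1 = -1.
(a,b)_41: α=-2, u≡4; β=-2, v≡14 (mod 41); (4|41)=+1, (14|41)=-1; sign (−1)^0·+1^-2·-1^-2 = +1.
(a,b)_∞: sgn(77)=+, sgn(14)=+, so +1.
(a,b)_13: α=2, u≡4; β=2, v≡12 (mod 13); (4|13)=+1, (12|13)=+1; sign (−1)^0·+1^2·+1^2 = +1.
(a,b)_17: α=2, u≡4; β=2, v≡3 (mod 17); (4|17)=+1, (3|17)=-1; sign (−1)^0·+1^2·-1^2 = +1.
(a,b)_37: α=-2, u≡21; β=-2, v≡32 (mod 37); (21|37)=+1, (32|37)=-1; sign (−1)^0·+1^-2·-1^-2 = +1.
Ram(77, 14) = {2, 7}; no ℚ_2-point on the conic.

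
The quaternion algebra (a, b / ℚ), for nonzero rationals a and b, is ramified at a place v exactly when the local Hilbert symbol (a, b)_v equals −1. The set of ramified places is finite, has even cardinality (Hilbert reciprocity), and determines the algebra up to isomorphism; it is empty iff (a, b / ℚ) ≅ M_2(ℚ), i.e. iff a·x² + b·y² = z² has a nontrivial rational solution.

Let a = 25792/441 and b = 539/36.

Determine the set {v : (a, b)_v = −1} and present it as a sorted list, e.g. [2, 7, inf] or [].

[2, 11, 13, 31]

(a, b) ≡ (403, 11) mod (ℚ^×)²; places V = {2, 3, 7, 11, 13, 31, ∞}.
(a,b)_31: α=1, u≡17; β=0, v≡21 (mod 31); (17|31)=-1, (21|31)=-1; sign (−1)^0·-1^0·-1^1 = -1.
(a,b)_∞: sgn(403)=+, sgn(11)=+, so +1.
(a,b)_11: α=0, u≡8; β=1, v≡9 (mod 11); (8|11)=-1, (9|11)=+1; sign (−1)^0·-1^1·+1^0 = -1.
(a,b)_3: α=-2, u≡1; β=-2, v≡2 (mod 3); (1|3)=+1, (2|3)=-1; sign (−1)^0·+1^-2·-1^-2 = +1.
(a,b)_2: α=6, β=-2; u≡3, v≡3 (mod 8); ε(u)ε(v)=1·1, αω(v)=6·1, βω(u)=-2·1; sum ≡ 1  ⇒  -1.
(a,b)_13: α=1, u≡5; β=0, v≡11 (mod 13); (5|13)=-1, (11|13)=-1; sign (−1)^0·-1^0·-1^1 = -1.
(a,b)_7: α=-2, u≡2; β=2, v≡4 (mod 7); (2|7)=+1, (4|7)=+1; sign (−1)^0·+1^2·+1^-2 = +1.
(403, 11 / ℚ) ramifies at {2, 11, 13, 31}: a division algebra.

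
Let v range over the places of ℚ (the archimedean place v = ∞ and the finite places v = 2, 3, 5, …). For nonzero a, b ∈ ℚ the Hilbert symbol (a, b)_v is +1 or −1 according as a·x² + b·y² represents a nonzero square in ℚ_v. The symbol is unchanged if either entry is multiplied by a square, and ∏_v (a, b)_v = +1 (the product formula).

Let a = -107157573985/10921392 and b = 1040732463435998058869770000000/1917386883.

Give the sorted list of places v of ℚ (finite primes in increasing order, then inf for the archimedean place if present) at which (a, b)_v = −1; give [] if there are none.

Mod squares: a ≡ -150195, b ≡ 5257125390. Check v ∈ {∞, 2, 3, 5, 7, 11, 17, 19, 31, 37, 43, 53}.
v=17: a=17^1·(≡7), b=17^3·(≡11) mod 17; (7|17)=-1, (11|17)=-1; (−1)^{1·3·8}·(-1)^3·(-1)^1 = +1.
v=11: a=11^2·(≡2), b=11^3·(≡3) mod 11; (2|11)=-1, (3|11)=+1; (−1)^{2·3·5}·(-1)^3·(+1)^2 = -1.
v=19: a=19^3·(≡3), b=19^9·(≡9) mod 19; (3|19)=-1, (9|19)=+1; (−1)^{3·9·9}·(-1)^9·(+1)^3 = +1.
v=2: v_2(a)=-4, v_2(b)=7; units ≡ 5, 7 (mod 8); ε·ε+αω+βω = 0·1+-4·0+7·1 ≡ 1  ⇒  (a,b)_2 = -1.
v=53: a=53^-2·(≡43), b=53^-4·(≡39) mod 53; (43|53)=+1, (39|53)=-1; (−1)^{-2·-4·26}·(+1)^-4·(-1)^-2 = +1.
v=37: a=37^0·(≡1), b=37^1·(≡9) mod 37; (1|37)=+1, (9|37)=+1; (−1)^{0·1·18}·(+1)^1·(+1)^0 = +1.
v=5: a=5^1·(≡4), b=5^7·(≡2) mod 5; (4|5)=+1, (2|5)=-1; (−1)^{1·7·2}·(+1)^7·(-1)^1 = -1.
v=7: a=7^2·(≡1), b=7^0·(≡3) mod 7; (1|7)=+1, (3|7)=-1; (−1)^{2·0·3}·(+1)^0·(-1)^2 = +1.
v=∞: -150195 < 0 and 5257125390 > 0  ⇒  (a,b)_∞ = +1.
v=43: a=43^0·(≡38), b=43^1·(≡42) mod 43; (38|43)=+1, (42|43)=-1; (−1)^{0·1·21}·(+1)^1·(-1)^0 = +1.
v=3: a=3^-5·(≡2), b=3^-5·(≡1) mod 3; (2|3)=-1, (1|3)=+1; (−1)^{-5·-5·1}·(-1)^-5·(+1)^-5 = +1.
v=31: a=31^1·(≡15), b=31^1·(≡30) mod 31; (15|31)=-1, (30|31)=-1; (−1)^{1·1·15}·(-1)^1·(-1)^1 = -1.
Ram(-150195, 5257125390) = {2, 5, 11, 31}; no ℚ_2-point on the conic.

[2, 5, 11, 31]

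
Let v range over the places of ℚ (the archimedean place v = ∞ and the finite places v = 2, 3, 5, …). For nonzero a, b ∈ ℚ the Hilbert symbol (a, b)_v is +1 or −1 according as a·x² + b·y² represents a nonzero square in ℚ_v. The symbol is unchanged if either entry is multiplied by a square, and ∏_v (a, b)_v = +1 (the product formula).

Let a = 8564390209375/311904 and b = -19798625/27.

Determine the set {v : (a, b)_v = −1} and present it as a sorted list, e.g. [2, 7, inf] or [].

(a, b) ≡ (46410, -19635) mod (ℚ^×)²; places V = {2, 3, 5, 7, 11, 13, 17, 19, ∞}.
(a,b)_19: α=-2, u≡8; β=0, v≡5 (mod 19); (8|19)=-1, (5|19)=+1; sign (−1)^0·-1^0·+1^-2 = +1.
(a,b)_3: α=-3, u≡2; β=-3, v≡1 (mod 3); (2|3)=-1, (1|3)=+1; sign (−1)^1·-1^-3·+1^-3 = +1.
(a,b)_7: α=1, u≡1; β=1, v≡4 (mod 7); (1|7)=+1, (4|7)=+1; sign (−1)^1·+1^1·+1^1 = -1.
(a,b)_17: α=1, u≡12; β=1, v≡13 (mod 17); (12|17)=-1, (13|17)=+1; sign (−1)^0·-1^1·+1^1 = -1.
(a,b)_13: α=1, u≡2; β=0, v≡11 (mod 13); (2|13)=-1, (11|13)=-1; sign (−1)^0·-1^0·-1^1 = -1.
(a,b)_5: α=5, u≡3; β=3, v≡3 (mod 5); (3|5)=-1, (3|5)=-1; sign (−1)^0·-1^3·-1^5 = +1.
(a,b)_∞: sgn(46410)=+, sgn(-19635)=−, so +1.
(a,b)_2: α=-5, β=0; u≡5, v≡5 (mod 8); ε(u)ε(v)=0·0, αω(v)=-5·1, βω(u)=0·1; sum ≡ 1  ⇒  -1.
(a,b)_11: α=6, u≡4; β=3, v≡6 (mod 11); (4|11)=+1, (6|11)=-1; sign (−1)^0·+1^3·-1^6 = +1.
(46410, -19635 / ℚ) ramifies at {2, 7, 13, 17}: a division algebra.

[2, 7, 13, 17]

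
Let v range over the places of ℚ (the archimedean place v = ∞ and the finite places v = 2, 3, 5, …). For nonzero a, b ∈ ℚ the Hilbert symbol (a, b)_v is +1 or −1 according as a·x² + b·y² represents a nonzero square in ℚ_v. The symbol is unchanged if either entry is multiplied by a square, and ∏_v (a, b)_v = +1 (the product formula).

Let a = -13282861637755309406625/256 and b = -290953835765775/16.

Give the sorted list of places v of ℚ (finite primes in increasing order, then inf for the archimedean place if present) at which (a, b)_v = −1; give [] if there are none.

Mod squares: a ≡ -130065, b ≡ -39. Check v ∈ {∞, 2, 3, 5, 7, 13, 23, 29}.
v=∞: -130065 < 0 and -39 < 0  ⇒  (a,b)_∞ = -1.
v=7: a=7^2·(≡2), b=7^2·(≡5) mod 7; (2|7)=+1, (5|7)=-1; (−1)^{2·2·3}·(+1)^2·(-1)^2 = +1.
v=3: a=3^9·(≡1), b=3^5·(≡2) mod 3; (1|3)=+1, (2|3)=-1; (−1)^{9·5·1}·(+1)^5·(-1)^9 = +1.
v=2: v_2(a)=-8, v_2(b)=-4; units ≡ 7, 1 (mod 8); ε·ε+αω+βω = 1·0+-8·0+-4·0 ≡ 0  ⇒  (a,b)_2 = +1.
v=13: a=13^5·(≡6), b=13^3·(≡12) mod 13; (6|13)=-1, (12|13)=+1; (−1)^{5·3·6}·(-1)^3·(+1)^5 = -1.
v=5: a=5^3·(≡2), b=5^2·(≡4) mod 5; (2|5)=-1, (4|5)=+1; (−1)^{3·2·2}·(-1)^2·(+1)^3 = +1.
v=23: a=23^3·(≡6), b=23^2·(≡10) mod 23; (6|23)=+1, (10|23)=-1; (−1)^{3·2·11}·(+1)^2·(-1)^3 = -1.
v=29: a=29^3·(≡18), b=29^2·(≡2) mod 29; (18|29)=-1, (2|29)=-1; (−1)^{3·2·14}·(-1)^2·(-1)^3 = -1.
Ram(-130065, -39) = {13, 23, 29, ∞}; no ℚ_13-point on the conic.

[13, 23, 29, inf]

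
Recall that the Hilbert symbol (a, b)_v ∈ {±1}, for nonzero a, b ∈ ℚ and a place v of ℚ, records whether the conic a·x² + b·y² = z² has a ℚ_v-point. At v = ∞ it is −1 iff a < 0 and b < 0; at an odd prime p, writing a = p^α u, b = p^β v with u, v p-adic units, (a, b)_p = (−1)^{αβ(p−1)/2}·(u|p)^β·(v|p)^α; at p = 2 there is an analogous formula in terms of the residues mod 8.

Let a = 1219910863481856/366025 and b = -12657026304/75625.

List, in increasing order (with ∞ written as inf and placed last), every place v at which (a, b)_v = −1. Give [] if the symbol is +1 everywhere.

Mod squares: a ≡ 259, b ≡ -67821. Check v ∈ {∞, 2, 3, 5, 7, 11, 13, 37, 47}.
v=37: a=37^3·(≡28), b=37^1·(≡35) mod 37; (28|37)=+1, (35|37)=-1; (−1)^{3·1·18}·(+1)^1·(-1)^3 = -1.
v=11: a=11^-4·(≡6), b=11^-2·(≡5) mod 11; (6|11)=-1, (5|11)=+1; (−1)^{-4·-2·5}·(-1)^-2·(+1)^-4 = +1.
v=47: a=47^2·(≡25), b=47^1·(≡3) mod 47; (25|47)=+1, (3|47)=+1; (−1)^{2·1·23}·(+1)^1·(+1)^2 = +1.
v=2: v_2(a)=10, v_2(b)=8; units ≡ 3, 3 (mod 8); ε·ε+αω+βω = 1·1+10·1+8·1 ≡ 1  ⇒  (a,b)_2 = -1.
v=13: a=13^2·(≡10), b=13^1·(≡4) mod 13; (10|13)=+1, (4|13)=+1; (−1)^{2·1·6}·(+1)^1·(+1)^2 = +1.
v=3: a=3^2·(≡1), b=3^7·(≡1) mod 3; (1|3)=+1, (1|3)=+1; (−1)^{2·7·1}·(+1)^7·(+1)^2 = +1.
v=5: a=5^-2·(≡1), b=5^-4·(≡1) mod 5; (1|5)=+1, (1|5)=+1; (−1)^{-2·-4·2}·(+1)^-4·(+1)^-2 = +1.
v=∞: 259 > 0 and -67821 < 0  ⇒  (a,b)_∞ = +1.
v=7: a=7^1·(≡1), b=7^0·(≡2) mod 7; (1|7)=+1, (2|7)=+1; (−1)^{1·0·3}·(+1)^0·(+1)^1 = +1.
(259, -67821 / ℚ) ramifies at {2, 37}: a division algebra.

[2, 37]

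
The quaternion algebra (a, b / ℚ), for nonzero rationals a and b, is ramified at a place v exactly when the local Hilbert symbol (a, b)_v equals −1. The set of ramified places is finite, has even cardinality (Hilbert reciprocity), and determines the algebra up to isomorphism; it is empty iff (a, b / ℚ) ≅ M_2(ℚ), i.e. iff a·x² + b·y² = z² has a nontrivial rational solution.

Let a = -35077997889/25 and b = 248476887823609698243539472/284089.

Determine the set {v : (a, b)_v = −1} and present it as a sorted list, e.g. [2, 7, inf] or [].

Mod squares: a ≡ -23529, b ≡ 777. Check v ∈ {∞, 2, 3, 5, 7, 11, 13, 19, 23, 31, 37, 41}.
v=∞: -23529 < 0 and 777 > 0  ⇒  (a,b)_∞ = +1.
v=41: a=41^0·(≡8), b=41^-2·(≡37) mod 41; (8|41)=+1, (37|41)=+1; (−1)^{0·-2·20}·(+1)^-2·(+1)^0 = +1.
v=5: a=5^-2·(≡1), b=5^0·(≡3) mod 5; (1|5)=+1, (3|5)=-1; (−1)^{-2·0·2}·(+1)^0·(-1)^-2 = +1.
v=31: a=31^1·(≡19), b=31^2·(≡2) mod 31; (19|31)=+1, (2|31)=+1; (−1)^{1·2·15}·(+1)^2·(+1)^1 = +1.
v=7: a=7^0·(≡6), b=7^3·(≡3) mod 7; (6|7)=-1, (3|7)=-1; (−1)^{0·3·3}·(-1)^3·(-1)^0 = -1.
v=13: a=13^0·(≡12), b=13^-2·(≡10) mod 13; (12|13)=+1, (10|13)=+1; (−1)^{0·-2·6}·(+1)^-2·(+1)^0 = +1.
v=37: a=37^2·(≡33), b=37^5·(≡25) mod 37; (33|37)=+1, (25|37)=+1; (−1)^{2·5·18}·(+1)^5·(+1)^2 = +1.
v=3: a=3^3·(≡2), b=3^5·(≡1) mod 3; (2|3)=-1, (1|3)=+1; (−1)^{3·5·1}·(-1)^5·(+1)^3 = +1.
v=11: a=11^3·(≡2), b=11^4·(≡10) mod 11; (2|11)=-1, (10|11)=-1; (−1)^{3·4·5}·(-1)^4·(-1)^3 = -1.
v=23: a=23^1·(≡1), b=23^2·(≡18) mod 23; (1|23)=+1, (18|23)=+1; (−1)^{1·2·11}·(+1)^2·(+1)^1 = +1.
v=2: v_2(a)=0, v_2(b)=4; units ≡ 7, 1 (mod 8); ε·ε+αω+βω = 1·0+0·0+4·0 ≡ 0  ⇒  (a,b)_2 = +1.
v=19: a=19^0·(≡12), b=19^2·(≡5) mod 19; (12|19)=-1, (5|19)=+1; (−1)^{0·2·9}·(-1)^2·(+1)^0 = +1.
|Ram(-23529, 777)| = 2, even; anisotropic at {7, 11}.

[7, 11]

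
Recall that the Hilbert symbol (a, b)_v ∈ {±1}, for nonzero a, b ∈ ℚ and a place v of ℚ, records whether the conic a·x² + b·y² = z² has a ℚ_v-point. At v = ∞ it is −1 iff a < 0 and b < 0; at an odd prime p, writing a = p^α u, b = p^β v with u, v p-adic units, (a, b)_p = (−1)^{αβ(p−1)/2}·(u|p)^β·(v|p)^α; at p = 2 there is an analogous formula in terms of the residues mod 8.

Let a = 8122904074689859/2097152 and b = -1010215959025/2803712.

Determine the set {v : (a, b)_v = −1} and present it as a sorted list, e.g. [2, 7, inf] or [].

Mod squares: a ≡ 182, b ≡ -2. Check v ∈ {∞, 2, 5, 7, 13, 37, 47}.
v=37: a=37^0·(≡1), b=37^-2·(≡35) mod 37; (1|37)=+1, (35|37)=-1; (−1)^{0·-2·18}·(+1)^-2·(-1)^0 = +1.
v=47: a=47^6·(≡33), b=47^4·(≡43) mod 47; (33|47)=-1, (43|47)=-1; (−1)^{6·4·23}·(-1)^4·(-1)^6 = +1.
v=7: a=7^3·(≡6), b=7^2·(≡3) mod 7; (6|7)=-1, (3|7)=-1; (−1)^{3·2·3}·(-1)^2·(-1)^3 = -1.
v=2: v_2(a)=-21, v_2(b)=-11; units ≡ 3, 7 (mod 8); ε·ε+αω+βω = 1·1+-21·0+-11·1 ≡ 0  ⇒  (a,b)_2 = +1.
v=5: a=5^0·(≡2), b=5^2·(≡2) mod 5; (2|5)=-1, (2|5)=-1; (−1)^{0·2·2}·(-1)^2·(-1)^0 = +1.
v=∞: 182 > 0 and -2 < 0  ⇒  (a,b)_∞ = +1.
v=13: a=13^3·(≡12), b=13^2·(≡5) mod 13; (12|13)=+1, (5|13)=-1; (−1)^{3·2·6}·(+1)^2·(-1)^3 = -1.
|Ram(182, -2)| = 2, even; anisotropic at {7, 13}.

[7, 13]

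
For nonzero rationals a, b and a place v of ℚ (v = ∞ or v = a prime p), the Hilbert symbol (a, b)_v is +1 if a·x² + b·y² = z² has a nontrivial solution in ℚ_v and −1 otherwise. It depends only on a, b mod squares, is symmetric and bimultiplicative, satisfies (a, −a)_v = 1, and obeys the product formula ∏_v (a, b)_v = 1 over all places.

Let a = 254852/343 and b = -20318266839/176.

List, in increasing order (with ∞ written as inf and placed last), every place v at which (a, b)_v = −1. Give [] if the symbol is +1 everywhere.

[2, 3, 11, 13]

Mod squares: a ≡ 2639, b ≡ -7825389. Check v ∈ {∞, 2, 3, 7, 11, 13, 17, 29, 37}.
v=17: a=17^0·(≡13), b=17^1·(≡4) mod 17; (13|17)=+1, (4|17)=+1; (−1)^{0·1·8}·(+1)^1·(+1)^0 = +1.
v=∞: 2639 > 0 and -7825389 < 0  ⇒  (a,b)_∞ = +1.
v=7: a=7^-3·(≡3), b=7^0·(≡4) mod 7; (3|7)=-1, (4|7)=+1; (−1)^{-3·0·3}·(-1)^0·(+1)^-3 = +1.
v=37: a=37^0·(≡7), b=37^1·(≡29) mod 37; (7|37)=+1, (29|37)=-1; (−1)^{0·1·18}·(+1)^1·(-1)^0 = +1.
v=13: a=13^3·(≡5), b=13^5·(≡1) mod 13; (5|13)=-1, (1|13)=+1; (−1)^{3·5·6}·(-1)^5·(+1)^3 = -1.
v=2: v_2(a)=2, v_2(b)=-4; units ≡ 7, 3 (mod 8); ε·ε+αω+βω = 1·1+2·1+-4·0 ≡ 1  ⇒  (a,b)_2 = -1.
v=3: a=3^0·(≡2), b=3^1·(≡1) mod 3; (2|3)=-1, (1|3)=+1; (−1)^{0·1·1}·(-1)^1·(+1)^0 = -1.
v=11: a=11^0·(≡2), b=11^-1·(≡4) mod 11; (2|11)=-1, (4|11)=+1; (−1)^{0·-1·5}·(-1)^-1·(+1)^0 = -1.
v=29: a=29^1·(≡23), b=29^1·(≡23) mod 29; (23|29)=+1, (23|29)=+1; (−1)^{1·1·14}·(+1)^1·(+1)^1 = +1.
(2639, -7825389 / ℚ) ramifies at {2, 3, 11, 13}: a division algebra.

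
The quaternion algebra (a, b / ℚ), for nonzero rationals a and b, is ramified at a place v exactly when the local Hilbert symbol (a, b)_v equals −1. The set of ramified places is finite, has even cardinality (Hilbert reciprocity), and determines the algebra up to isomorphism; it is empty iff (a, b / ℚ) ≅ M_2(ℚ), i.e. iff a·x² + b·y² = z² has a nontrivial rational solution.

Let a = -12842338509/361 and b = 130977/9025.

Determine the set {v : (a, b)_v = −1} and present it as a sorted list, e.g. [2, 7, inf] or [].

[11, 13]

Mod squares: a ≡ -221, b ≡ 33. Check v ∈ {∞, 2, 3, 5, 7, 11, 13, 17, 19}.
v=11: a=11^4·(≡10), b=11^1·(≡1) mod 11; (10|11)=-1, (1|11)=+1; (−1)^{4·1·5}·(-1)^1·(+1)^4 = -1.
v=19: a=19^-2·(≡17), b=19^-2·(≡8) mod 19; (17|19)=+1, (8|19)=-1; (−1)^{-2·-2·9}·(+1)^-2·(-1)^-2 = +1.
v=17: a=17^1·(≡15), b=17^0·(≡4) mod 17; (15|17)=+1, (4|17)=+1; (−1)^{1·0·8}·(+1)^0·(+1)^1 = +1.
v=∞: -221 < 0 and 33 > 0  ⇒  (a,b)_∞ = +1.
v=7: a=7^2·(≡5), b=7^2·(≡3) mod 7; (5|7)=-1, (3|7)=-1; (−1)^{2·2·3}·(-1)^2·(-1)^2 = +1.
v=5: a=5^0·(≡1), b=5^-2·(≡2) mod 5; (1|5)=+1, (2|5)=-1; (−1)^{0·-2·2}·(+1)^-2·(-1)^0 = +1.
v=3: a=3^4·(≡1), b=3^5·(≡2) mod 3; (1|3)=+1, (2|3)=-1; (−1)^{4·5·1}·(+1)^5·(-1)^4 = +1.
v=13: a=13^1·(≡3), b=13^0·(≡5) mod 13; (3|13)=+1, (5|13)=-1; (−1)^{1·0·6}·(+1)^0·(-1)^1 = -1.
v=2: v_2(a)=0, v_2(b)=0; units ≡ 3, 1 (mod 8); ε·ε+αω+βω = 1·0+0·0+0·1 ≡ 0  ⇒  (a,b)_2 = +1.
(-221, 33 / ℚ) ramifies at {11, 13}: a division algebra.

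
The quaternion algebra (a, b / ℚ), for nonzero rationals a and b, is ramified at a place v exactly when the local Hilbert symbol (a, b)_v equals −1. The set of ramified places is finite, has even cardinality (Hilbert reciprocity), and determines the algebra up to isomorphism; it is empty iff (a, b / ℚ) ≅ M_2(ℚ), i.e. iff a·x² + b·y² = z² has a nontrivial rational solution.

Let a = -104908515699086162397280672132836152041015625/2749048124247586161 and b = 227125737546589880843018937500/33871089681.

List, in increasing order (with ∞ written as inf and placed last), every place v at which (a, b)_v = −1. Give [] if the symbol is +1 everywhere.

Mod squares: a ≡ -31367009, b ≡ 384047. Check v ∈ {∞, 2, 3, 5, 7, 11, 13, 17, 19, 23, 29, 31, 37, 41}.
v=11: a=11^-6·(≡8), b=11^-4·(≡5) mod 11; (8|11)=-1, (5|11)=+1; (−1)^{-6·-4·5}·(-1)^-4·(+1)^-6 = +1.
v=3: a=3^-8·(≡1), b=3^-4·(≡2) mod 3; (1|3)=+1, (2|3)=-1; (−1)^{-8·-4·1}·(+1)^-4·(-1)^-8 = +1.
v=7: a=7^-2·(≡5), b=7^0·(≡5) mod 7; (5|7)=-1, (5|7)=-1; (−1)^{-2·0·3}·(-1)^0·(-1)^-2 = +1.
v=17: a=17^4·(≡7), b=17^3·(≡15) mod 17; (7|17)=-1, (15|17)=+1; (−1)^{4·3·8}·(-1)^3·(+1)^4 = -1.
v=2: v_2(a)=0, v_2(b)=2; units ≡ 7, 7 (mod 8); ε·ε+αω+βω = 1·1+0·0+2·0 ≡ 1  ⇒  (a,b)_2 = -1.
v=23: a=23^3·(≡6), b=23^2·(≡12) mod 23; (6|23)=+1, (12|23)=+1; (−1)^{3·2·11}·(+1)^2·(+1)^3 = +1.
v=∞: -31367009 < 0 and 384047 > 0  ⇒  (a,b)_∞ = +1.
v=29: a=29^1·(≡15), b=29^1·(≡18) mod 29; (15|29)=-1, (18|29)=-1; (−1)^{1·1·14}·(-1)^1·(-1)^1 = +1.
v=31: a=31^5·(≡10), b=31^2·(≡2) mod 31; (10|31)=+1, (2|31)=+1; (−1)^{5·2·15}·(+1)^2·(+1)^5 = +1.
v=5: a=5^10·(≡1), b=5^6·(≡2) mod 5; (1|5)=+1, (2|5)=-1; (−1)^{10·6·2}·(+1)^6·(-1)^10 = +1.
v=41: a=41^1·(≡28), b=41^1·(≡22) mod 41; (28|41)=-1, (22|41)=-1; (−1)^{1·1·20}·(-1)^1·(-1)^1 = +1.
v=13: a=13^-6·(≡8), b=13^-4·(≡4) mod 13; (8|13)=-1, (4|13)=+1; (−1)^{-6·-4·6}·(-1)^-4·(+1)^-6 = +1.
v=37: a=37^3·(≡32), b=37^2·(≡24) mod 37; (32|37)=-1, (24|37)=-1; (−1)^{3·2·18}·(-1)^2·(-1)^3 = -1.
v=19: a=19^10·(≡8), b=19^7·(≡1) mod 19; (8|19)=-1, (1|19)=+1; (−1)^{10·7·9}·(-1)^7·(+1)^10 = -1.
|Ram(-31367009, 384047)| = 4, even; anisotropic at {2, 17, 19, 37}.

[2, 17, 19, 37]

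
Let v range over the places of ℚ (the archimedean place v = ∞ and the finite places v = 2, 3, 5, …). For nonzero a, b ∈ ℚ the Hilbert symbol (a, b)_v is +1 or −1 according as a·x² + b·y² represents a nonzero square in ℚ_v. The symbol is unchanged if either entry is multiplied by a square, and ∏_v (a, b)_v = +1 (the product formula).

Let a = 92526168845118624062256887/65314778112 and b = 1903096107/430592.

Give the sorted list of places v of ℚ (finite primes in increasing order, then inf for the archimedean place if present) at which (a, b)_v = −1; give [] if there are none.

Mod squares: a ≡ 43989, b ≡ 3495126. Check v ∈ {∞, 2, 3, 7, 11, 19, 23, 29, 31, 43, 53}.
v=29: a=29^-2·(≡23), b=29^-2·(≡27) mod 29; (23|29)=+1, (27|29)=-1; (−1)^{-2·-2·14}·(+1)^-2·(-1)^-2 = +1.
v=23: a=23^4·(≡12), b=23^1·(≡3) mod 23; (12|23)=+1, (3|23)=+1; (−1)^{4·1·11}·(+1)^1·(+1)^4 = +1.
v=11: a=11^5·(≡7), b=11^2·(≡10) mod 11; (7|11)=-1, (10|11)=-1; (−1)^{5·2·5}·(-1)^2·(-1)^5 = -1.
v=∞: 43989 > 0 and 3495126 > 0  ⇒  (a,b)_∞ = +1.
v=7: a=7^4·(≡4), b=7^0·(≡3) mod 7; (4|7)=+1, (3|7)=-1; (−1)^{4·0·3}·(+1)^0·(-1)^4 = +1.
v=3: a=3^-3·(≡2), b=3^3·(≡1) mod 3; (2|3)=-1, (1|3)=+1; (−1)^{-3·3·1}·(-1)^3·(+1)^-3 = +1.
v=53: a=53^-2·(≡28), b=53^0·(≡39) mod 53; (28|53)=+1, (39|53)=-1; (−1)^{-2·0·26}·(+1)^0·(-1)^-2 = +1.
v=19: a=19^2·(≡9), b=19^1·(≡10) mod 19; (9|19)=+1, (10|19)=-1; (−1)^{2·1·9}·(+1)^1·(-1)^2 = +1.
v=2: v_2(a)=-10, v_2(b)=-9; units ≡ 5, 3 (mod 8); ε·ε+αω+βω = 0·1+-10·1+-9·1 ≡ 1  ⇒  (a,b)_2 = -1.
v=31: a=31^3·(≡30), b=31^1·(≡30) mod 31; (30|31)=-1, (30|31)=-1; (−1)^{3·1·15}·(-1)^1·(-1)^3 = -1.
v=43: a=43^3·(≡7), b=43^1·(≡26) mod 43; (7|43)=-1, (26|43)=-1; (−1)^{3·1·21}·(-1)^1·(-1)^3 = -1.
Ram(43989, 3495126) = {2, 11, 31, 43}; no ℚ_2-point on the conic.

[2, 11, 31, 43]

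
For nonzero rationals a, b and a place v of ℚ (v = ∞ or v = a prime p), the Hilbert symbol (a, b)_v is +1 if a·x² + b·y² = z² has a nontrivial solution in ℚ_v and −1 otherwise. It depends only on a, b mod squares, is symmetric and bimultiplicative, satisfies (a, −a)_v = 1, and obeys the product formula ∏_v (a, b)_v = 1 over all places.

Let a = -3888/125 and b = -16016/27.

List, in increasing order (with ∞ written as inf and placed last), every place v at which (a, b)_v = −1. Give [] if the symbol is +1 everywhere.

[3, 5, 7, 11, 13, inf]

(a, b) ≡ (-15, -3003) mod (ℚ^×)²; places V = {2, 3, 5, 7, 11, 13, ∞}.
(a,b)_5: α=-3, u≡2; β=0, v≡2 (mod 5); (2|5)=-1, (2|5)=-1; sign (−1)^0·-1^0·-1^-3 = -1.
(a,b)_3: α=5, u≡1; β=-3, v≡1 (mod 3); (1|3)=+1, (1|3)=+1; sign (−1)^1·+1^-3·+1^5 = -1.
(a,b)_11: α=0, u≡7; β=1, v≡8 (mod 11); (7|11)=-1, (8|11)=-1; sign (−1)^0·-1^1·-1^0 = -1.
(a,b)_7: α=0, u≡3; β=1, v≡6 (mod 7); (3|7)=-1, (6|7)=-1; sign (−1)^0·-1^1·-1^0 = -1.
(a,b)_∞: sgn(-15)=−, sgn(-3003)=−, so -1.
(a,b)_2: α=4, β=4; u≡1, v≡5 (mod 8); ε(u)ε(v)=0·0, αω(v)=4·1, βω(u)=4·0; sum ≡ 0  ⇒  +1.
(a,b)_13: α=0, u≡8; β=1, v≡3 (mod 13); (8|13)=-1, (3|13)=+1; sign (−1)^0·-1^1·+1^0 = -1.
(-15, -3003 / ℚ) ramifies at {3, 5, 7, 11, 13, ∞}: a division algebra.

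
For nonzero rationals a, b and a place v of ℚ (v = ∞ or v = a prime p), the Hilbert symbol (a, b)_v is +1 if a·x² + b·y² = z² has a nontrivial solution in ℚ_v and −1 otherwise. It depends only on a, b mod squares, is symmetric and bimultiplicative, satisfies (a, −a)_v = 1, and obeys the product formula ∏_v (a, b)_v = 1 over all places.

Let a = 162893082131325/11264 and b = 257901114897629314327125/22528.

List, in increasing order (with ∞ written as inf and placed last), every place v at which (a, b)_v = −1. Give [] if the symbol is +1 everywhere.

(a, b) ≡ (138567, 6270) mod (ℚ^×)²; places V = {2, 3, 5, 7, 11, 13, 17, 19, ∞}.
(a,b)_17: α=1, u≡4; β=2, v≡12 (mod 17); (4|17)=+1, (12|17)=-1; sign (−1)^0·+1^2·-1^1 = -1.
(a,b)_∞: sgn(138567)=+, sgn(6270)=+, so +1.
(a,b)_19: α=5, u≡11; β=7, v≡5 (mod 19); (11|19)=+1, (5|19)=+1; sign (−1)^1·+1^7·+1^5 = -1.
(a,b)_11: α=-1, u≡7; β=-1, v≡4 (mod 11); (7|11)=-1, (4|11)=+1; sign (−1)^1·-1^-1·+1^-1 = +1.
(a,b)_13: α=1, u≡10; β=2, v≡9 (mod 13); (10|13)=+1, (9|13)=+1; sign (−1)^0·+1^2·+1^1 = +1.
(a,b)_2: α=-10, β=-11; u≡7, v≡7 (mod 8); ε(u)ε(v)=1·1, αω(v)=-10·0, βω(u)=-11·0; sum ≡ 1  ⇒  -1.
(a,b)_5: α=2, u≡2; β=3, v≡4 (mod 5); (2|5)=-1, (4|5)=+1; sign (−1)^0·-1^3·+1^2 = -1.
(a,b)_7: α=2, u≡2; β=4, v≡5 (mod 7); (2|7)=+1, (5|7)=-1; sign (−1)^0·+1^4·-1^2 = +1.
(a,b)_3: α=5, u≡1; β=9, v≡2 (mod 3); (1|3)=+1, (2|3)=-1; sign (−1)^1·+1^9·-1^5 = +1.
(138567, 6270 / ℚ) ramifies at {2, 5, 17, 19}: a division algebra.

[2, 5, 17, 19]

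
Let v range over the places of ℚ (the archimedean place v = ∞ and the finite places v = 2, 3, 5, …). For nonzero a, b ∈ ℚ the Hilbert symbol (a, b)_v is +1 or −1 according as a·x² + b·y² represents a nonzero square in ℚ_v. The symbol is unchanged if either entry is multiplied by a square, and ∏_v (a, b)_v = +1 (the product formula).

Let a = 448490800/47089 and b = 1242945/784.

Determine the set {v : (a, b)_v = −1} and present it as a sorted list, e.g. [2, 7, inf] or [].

[5, 11]

Mod squares: a ≡ 667, b ≡ 1705. Check v ∈ {∞, 2, 3, 5, 7, 11, 23, 29, 31, 41}.
v=3: a=3^0·(≡1), b=3^6·(≡1) mod 3; (1|3)=+1, (1|3)=+1; (−1)^{0·6·1}·(+1)^6·(+1)^0 = +1.
v=7: a=7^-2·(≡1), b=7^-2·(≡2) mod 7; (1|7)=+1, (2|7)=+1; (−1)^{-2·-2·3}·(+1)^-2·(+1)^-2 = +1.
v=31: a=31^-2·(≡2), b=31^1·(≡22) mod 31; (2|31)=+1, (22|31)=-1; (−1)^{-2·1·15}·(+1)^1·(-1)^-2 = +1.
v=∞: 667 > 0 and 1705 > 0  ⇒  (a,b)_∞ = +1.
v=11: a=11^0·(≡6), b=11^1·(≡1) mod 11; (6|11)=-1, (1|11)=+1; (−1)^{0·1·5}·(-1)^1·(+1)^0 = -1.
v=2: v_2(a)=4, v_2(b)=-4; units ≡ 3, 1 (mod 8); ε·ε+αω+βω = 1·0+4·0+-4·1 ≡ 0  ⇒  (a,b)_2 = +1.
v=41: a=41^2·(≡26), b=41^0·(≡6) mod 41; (26|41)=-1, (6|41)=-1; (−1)^{2·0·20}·(-1)^0·(-1)^2 = +1.
v=5: a=5^2·(≡3), b=5^1·(≡1) mod 5; (3|5)=-1, (1|5)=+1; (−1)^{2·1·2}·(-1)^1·(+1)^2 = -1.
v=23: a=23^1·(≡2), b=23^0·(≡1) mod 23; (2|23)=+1, (1|23)=+1; (−1)^{1·0·11}·(+1)^0·(+1)^1 = +1.
v=29: a=29^1·(≡1), b=29^0·(≡5) mod 29; (1|29)=+1, (5|29)=+1; (−1)^{1·0·14}·(+1)^0·(+1)^1 = +1.
|Ram(667, 1705)| = 2, even; anisotropic at {5, 11}.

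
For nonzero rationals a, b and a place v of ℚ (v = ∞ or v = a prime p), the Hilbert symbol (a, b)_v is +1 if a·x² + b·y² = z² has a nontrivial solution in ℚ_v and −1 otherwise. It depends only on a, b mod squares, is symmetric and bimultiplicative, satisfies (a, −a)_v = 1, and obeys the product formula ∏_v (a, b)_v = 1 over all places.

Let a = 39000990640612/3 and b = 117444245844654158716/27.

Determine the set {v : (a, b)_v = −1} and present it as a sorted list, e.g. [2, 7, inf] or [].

(a, b) ≡ (6699, 1173) mod (ℚ^×)²; places V = {2, 3, 7, 11, 13, 17, 23, 29, ∞}.
(a,b)_11: α=1, u≡1; β=2, v≡10 (mod 11); (1|11)=+1, (10|11)=-1; sign (−1)^0·+1^2·-1^1 = -1.
(a,b)_2: α=2, β=2; u≡3, v≡5 (mod 8); ε(u)ε(v)=1·0, αω(v)=2·1, βω(u)=2·1; sum ≡ 0  ⇒  +1.
(a,b)_29: α=1, u≡23; β=2, v≡25 (mod 29); (23|29)=+1, (25|29)=+1; sign (−1)^0·+1^2·+1^1 = +1.
(a,b)_17: α=2, u≡16; β=3, v≡15 (mod 17); (16|17)=+1, (15|17)=+1; sign (−1)^0·+1^3·+1^2 = +1.
(a,b)_13: α=4, u≡9; β=6, v≡1 (mod 13); (9|13)=+1, (1|13)=+1; sign (−1)^0·+1^6·+1^4 = +1.
(a,b)_3: α=-1, u≡1; β=-3, v≡1 (mod 3); (1|3)=+1, (1|3)=+1; sign (−1)^1·+1^-3·+1^-1 = -1.
(a,b)_∞: sgn(6699)=+, sgn(1173)=+, so +1.
(a,b)_23: α=2, u≡3; β=3, v≡20 (mod 23); (3|23)=+1, (20|23)=-1; sign (−1)^0·+1^3·-1^2 = +1.
(a,b)_7: α=1, u≡3; β=0, v≡1 (mod 7); (3|7)=-1, (1|7)=+1; sign (−1)^0·-1^0·+1^1 = +1.
Ram(6699, 1173) = {3, 11}; no ℚ_3-point on the conic.

[3, 11]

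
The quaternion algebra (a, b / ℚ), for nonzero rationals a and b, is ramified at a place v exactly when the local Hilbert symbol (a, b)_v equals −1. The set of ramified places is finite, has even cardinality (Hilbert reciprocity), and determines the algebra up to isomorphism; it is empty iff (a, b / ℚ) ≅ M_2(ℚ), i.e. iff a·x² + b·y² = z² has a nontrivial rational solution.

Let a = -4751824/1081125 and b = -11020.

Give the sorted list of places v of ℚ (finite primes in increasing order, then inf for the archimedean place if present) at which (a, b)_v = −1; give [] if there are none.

Mod squares: a ≡ -30305, b ≡ -2755. Check v ∈ {∞, 2, 3, 5, 7, 11, 19, 29, 31}.
v=2: v_2(a)=4, v_2(b)=2; units ≡ 7, 5 (mod 8); ε·ε+αω+βω = 1·0+4·1+2·0 ≡ 0  ⇒  (a,b)_2 = +1.
v=31: a=31^-2·(≡15), b=31^0·(≡16) mod 31; (15|31)=-1, (16|31)=+1; (−1)^{-2·0·15}·(-1)^0·(+1)^-2 = +1.
v=7: a=7^2·(≡3), b=7^0·(≡5) mod 7; (3|7)=-1, (5|7)=-1; (−1)^{2·0·3}·(-1)^0·(-1)^2 = +1.
v=11: a=11^1·(≡8), b=11^0·(≡2) mod 11; (8|11)=-1, (2|11)=-1; (−1)^{1·0·5}·(-1)^0·(-1)^1 = -1.
v=∞: -30305 < 0 and -2755 < 0  ⇒  (a,b)_∞ = -1.
v=29: a=29^1·(≡22), b=29^1·(≡26) mod 29; (22|29)=+1, (26|29)=-1; (−1)^{1·1·14}·(+1)^1·(-1)^1 = -1.
v=5: a=5^-3·(≡4), b=5^1·(≡1) mod 5; (4|5)=+1, (1|5)=+1; (−1)^{-3·1·2}·(+1)^1·(+1)^-3 = +1.
v=3: a=3^-2·(≡1), b=3^0·(≡2) mod 3; (1|3)=+1, (2|3)=-1; (−1)^{-2·0·1}·(+1)^0·(-1)^-2 = +1.
v=19: a=19^1·(≡16), b=19^1·(≡9) mod 19; (16|19)=+1, (9|19)=+1; (−1)^{1·1·9}·(+1)^1·(+1)^1 = -1.
|Ram(-30305, -2755)| = 4, even; anisotropic at {11, 19, 29, ∞}.

[11, 19, 29, inf]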